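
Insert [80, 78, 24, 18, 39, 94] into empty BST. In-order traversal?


Insert 80: root
Insert 78: L from 80
Insert 24: L from 80 -> L from 78
Insert 18: L from 80 -> L from 78 -> L from 24
Insert 39: L from 80 -> L from 78 -> R from 24
Insert 94: R from 80

In-order: [18, 24, 39, 78, 80, 94]


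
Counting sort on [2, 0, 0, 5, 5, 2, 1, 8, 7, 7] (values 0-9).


Input: [2, 0, 0, 5, 5, 2, 1, 8, 7, 7]
Counts: [2, 1, 2, 0, 0, 2, 0, 2, 1, 0]

Sorted: [0, 0, 1, 2, 2, 5, 5, 7, 7, 8]


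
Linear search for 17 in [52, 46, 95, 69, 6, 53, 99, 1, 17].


i=0: 52!=17
i=1: 46!=17
i=2: 95!=17
i=3: 69!=17
i=4: 6!=17
i=5: 53!=17
i=6: 99!=17
i=7: 1!=17
i=8: 17==17 found!

Found at 8, 9 comps


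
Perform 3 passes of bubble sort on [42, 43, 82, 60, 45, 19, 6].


Initial: [42, 43, 82, 60, 45, 19, 6]
Pass 1: [42, 43, 60, 45, 19, 6, 82] (4 swaps)
Pass 2: [42, 43, 45, 19, 6, 60, 82] (3 swaps)
Pass 3: [42, 43, 19, 6, 45, 60, 82] (2 swaps)

After 3 passes: [42, 43, 19, 6, 45, 60, 82]


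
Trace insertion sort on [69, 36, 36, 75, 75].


Initial: [69, 36, 36, 75, 75]
Insert 36: [36, 69, 36, 75, 75]
Insert 36: [36, 36, 69, 75, 75]
Insert 75: [36, 36, 69, 75, 75]
Insert 75: [36, 36, 69, 75, 75]

Sorted: [36, 36, 69, 75, 75]


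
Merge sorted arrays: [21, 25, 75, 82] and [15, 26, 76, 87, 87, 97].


Take 15 from B
Take 21 from A
Take 25 from A
Take 26 from B
Take 75 from A
Take 76 from B
Take 82 from A

Merged: [15, 21, 25, 26, 75, 76, 82, 87, 87, 97]


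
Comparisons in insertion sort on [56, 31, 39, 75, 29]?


Algorithm: insertion sort
Input: [56, 31, 39, 75, 29]
Sorted: [29, 31, 39, 56, 75]

8


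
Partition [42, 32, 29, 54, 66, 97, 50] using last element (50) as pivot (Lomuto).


Pivot: 50
  42 <= 50: advance i (no swap)
  32 <= 50: advance i (no swap)
  29 <= 50: advance i (no swap)
Place pivot at 3: [42, 32, 29, 50, 66, 97, 54]

Partitioned: [42, 32, 29, 50, 66, 97, 54]


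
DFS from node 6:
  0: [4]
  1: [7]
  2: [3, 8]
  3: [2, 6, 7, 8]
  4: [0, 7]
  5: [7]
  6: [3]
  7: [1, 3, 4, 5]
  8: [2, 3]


Visit 6, push [3]
Visit 3, push [8, 7, 2]
Visit 2, push [8]
Visit 8, push []
Visit 7, push [5, 4, 1]
Visit 1, push []
Visit 4, push [0]
Visit 0, push []
Visit 5, push []

DFS order: [6, 3, 2, 8, 7, 1, 4, 0, 5]


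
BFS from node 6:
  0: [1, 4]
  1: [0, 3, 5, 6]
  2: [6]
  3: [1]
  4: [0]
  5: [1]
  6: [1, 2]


Visit 6, enqueue [1, 2]
Visit 1, enqueue [0, 3, 5]
Visit 2, enqueue []
Visit 0, enqueue [4]
Visit 3, enqueue []
Visit 5, enqueue []
Visit 4, enqueue []

BFS order: [6, 1, 2, 0, 3, 5, 4]


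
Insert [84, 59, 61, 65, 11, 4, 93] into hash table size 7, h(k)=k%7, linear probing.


Insert 84: h=0 -> slot 0
Insert 59: h=3 -> slot 3
Insert 61: h=5 -> slot 5
Insert 65: h=2 -> slot 2
Insert 11: h=4 -> slot 4
Insert 4: h=4, 2 probes -> slot 6
Insert 93: h=2, 6 probes -> slot 1

Table: [84, 93, 65, 59, 11, 61, 4]


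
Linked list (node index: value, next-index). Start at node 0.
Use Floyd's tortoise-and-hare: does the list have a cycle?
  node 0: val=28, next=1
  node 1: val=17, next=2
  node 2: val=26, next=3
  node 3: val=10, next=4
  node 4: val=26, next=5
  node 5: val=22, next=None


Floyd's tortoise (slow, +1) and hare (fast, +2):
  init: slow=0, fast=0
  step 1: slow=1, fast=2
  step 2: slow=2, fast=4
  step 3: fast 4->5->None, no cycle

Cycle: no


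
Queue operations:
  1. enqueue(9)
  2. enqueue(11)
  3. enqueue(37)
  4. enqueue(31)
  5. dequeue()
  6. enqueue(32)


enqueue(9) -> [9]
enqueue(11) -> [9, 11]
enqueue(37) -> [9, 11, 37]
enqueue(31) -> [9, 11, 37, 31]
dequeue()->9, [11, 37, 31]
enqueue(32) -> [11, 37, 31, 32]

Final queue: [11, 37, 31, 32]


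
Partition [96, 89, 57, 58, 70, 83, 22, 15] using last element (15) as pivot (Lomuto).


Pivot: 15
Place pivot at 0: [15, 89, 57, 58, 70, 83, 22, 96]

Partitioned: [15, 89, 57, 58, 70, 83, 22, 96]


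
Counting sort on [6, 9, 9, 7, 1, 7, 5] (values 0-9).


Input: [6, 9, 9, 7, 1, 7, 5]
Counts: [0, 1, 0, 0, 0, 1, 1, 2, 0, 2]

Sorted: [1, 5, 6, 7, 7, 9, 9]


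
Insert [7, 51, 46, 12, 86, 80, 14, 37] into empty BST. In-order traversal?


Insert 7: root
Insert 51: R from 7
Insert 46: R from 7 -> L from 51
Insert 12: R from 7 -> L from 51 -> L from 46
Insert 86: R from 7 -> R from 51
Insert 80: R from 7 -> R from 51 -> L from 86
Insert 14: R from 7 -> L from 51 -> L from 46 -> R from 12
Insert 37: R from 7 -> L from 51 -> L from 46 -> R from 12 -> R from 14

In-order: [7, 12, 14, 37, 46, 51, 80, 86]


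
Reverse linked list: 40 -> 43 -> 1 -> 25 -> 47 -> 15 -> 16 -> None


Step 1: curr=40, set curr.next=prev(None) | reversed so far: 40
Step 2: curr=43, set curr.next=prev(40) | reversed so far: 43 -> 40
Step 3: curr=1, set curr.next=prev(43) | reversed so far: 1 -> 43 -> 40
Step 4: curr=25, set curr.next=prev(1) | reversed so far: 25 -> 1 -> 43 -> 40
Step 5: curr=47, set curr.next=prev(25) | reversed so far: 47 -> 25 -> 1 -> 43 -> 40
Step 6: curr=15, set curr.next=prev(47) | reversed so far: 15 -> 47 -> 25 -> 1 -> 43 -> 40
Step 7: curr=16, set curr.next=prev(15) | reversed so far: 16 -> 15 -> 47 -> 25 -> 1 -> 43 -> 40

16 -> 15 -> 47 -> 25 -> 1 -> 43 -> 40 -> None


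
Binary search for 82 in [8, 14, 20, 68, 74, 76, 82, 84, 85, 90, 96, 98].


Step 1: lo=0, hi=11, mid=5, val=76
Step 2: lo=6, hi=11, mid=8, val=85
Step 3: lo=6, hi=7, mid=6, val=82

Found at index 6


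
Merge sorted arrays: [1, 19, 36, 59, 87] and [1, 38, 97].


Take 1 from A
Take 1 from B
Take 19 from A
Take 36 from A
Take 38 from B
Take 59 from A
Take 87 from A

Merged: [1, 1, 19, 36, 38, 59, 87, 97]


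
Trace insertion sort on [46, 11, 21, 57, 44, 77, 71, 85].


Initial: [46, 11, 21, 57, 44, 77, 71, 85]
Insert 11: [11, 46, 21, 57, 44, 77, 71, 85]
Insert 21: [11, 21, 46, 57, 44, 77, 71, 85]
Insert 57: [11, 21, 46, 57, 44, 77, 71, 85]
Insert 44: [11, 21, 44, 46, 57, 77, 71, 85]
Insert 77: [11, 21, 44, 46, 57, 77, 71, 85]
Insert 71: [11, 21, 44, 46, 57, 71, 77, 85]
Insert 85: [11, 21, 44, 46, 57, 71, 77, 85]

Sorted: [11, 21, 44, 46, 57, 71, 77, 85]


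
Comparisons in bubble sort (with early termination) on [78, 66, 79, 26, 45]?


Algorithm: bubble sort (with early termination)
Input: [78, 66, 79, 26, 45]
Sorted: [26, 45, 66, 78, 79]

10


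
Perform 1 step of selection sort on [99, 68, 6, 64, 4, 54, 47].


Initial: [99, 68, 6, 64, 4, 54, 47]
Step 1: min=4 at 4
  Swap: [4, 68, 6, 64, 99, 54, 47]

After 1 step: [4, 68, 6, 64, 99, 54, 47]


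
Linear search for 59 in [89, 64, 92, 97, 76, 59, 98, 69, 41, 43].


i=0: 89!=59
i=1: 64!=59
i=2: 92!=59
i=3: 97!=59
i=4: 76!=59
i=5: 59==59 found!

Found at 5, 6 comps


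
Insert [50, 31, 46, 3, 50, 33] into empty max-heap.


Insert 50: [50]
Insert 31: [50, 31]
Insert 46: [50, 31, 46]
Insert 3: [50, 31, 46, 3]
Insert 50: [50, 50, 46, 3, 31]
Insert 33: [50, 50, 46, 3, 31, 33]

Final heap: [50, 50, 46, 3, 31, 33]


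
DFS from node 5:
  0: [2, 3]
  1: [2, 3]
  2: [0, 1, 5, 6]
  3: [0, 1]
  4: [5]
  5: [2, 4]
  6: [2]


Visit 5, push [4, 2]
Visit 2, push [6, 1, 0]
Visit 0, push [3]
Visit 3, push [1]
Visit 1, push []
Visit 6, push []
Visit 4, push []

DFS order: [5, 2, 0, 3, 1, 6, 4]


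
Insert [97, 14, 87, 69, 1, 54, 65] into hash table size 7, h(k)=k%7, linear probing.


Insert 97: h=6 -> slot 6
Insert 14: h=0 -> slot 0
Insert 87: h=3 -> slot 3
Insert 69: h=6, 2 probes -> slot 1
Insert 1: h=1, 1 probes -> slot 2
Insert 54: h=5 -> slot 5
Insert 65: h=2, 2 probes -> slot 4

Table: [14, 69, 1, 87, 65, 54, 97]


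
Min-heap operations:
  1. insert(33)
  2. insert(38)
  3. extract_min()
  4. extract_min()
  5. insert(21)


insert(33) -> [33]
insert(38) -> [33, 38]
extract_min()->33, [38]
extract_min()->38, []
insert(21) -> [21]

Final heap: [21]


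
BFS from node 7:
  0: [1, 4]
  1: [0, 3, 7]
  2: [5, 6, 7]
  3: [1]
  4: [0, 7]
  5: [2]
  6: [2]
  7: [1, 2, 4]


Visit 7, enqueue [1, 2, 4]
Visit 1, enqueue [0, 3]
Visit 2, enqueue [5, 6]
Visit 4, enqueue []
Visit 0, enqueue []
Visit 3, enqueue []
Visit 5, enqueue []
Visit 6, enqueue []

BFS order: [7, 1, 2, 4, 0, 3, 5, 6]


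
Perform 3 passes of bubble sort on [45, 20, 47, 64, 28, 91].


Initial: [45, 20, 47, 64, 28, 91]
Pass 1: [20, 45, 47, 28, 64, 91] (2 swaps)
Pass 2: [20, 45, 28, 47, 64, 91] (1 swaps)
Pass 3: [20, 28, 45, 47, 64, 91] (1 swaps)

After 3 passes: [20, 28, 45, 47, 64, 91]


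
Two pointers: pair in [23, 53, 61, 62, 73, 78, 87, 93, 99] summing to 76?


lo=0(23)+hi=8(99)=122
lo=0(23)+hi=7(93)=116
lo=0(23)+hi=6(87)=110
lo=0(23)+hi=5(78)=101
lo=0(23)+hi=4(73)=96
lo=0(23)+hi=3(62)=85
lo=0(23)+hi=2(61)=84
lo=0(23)+hi=1(53)=76

Yes: 23+53=76


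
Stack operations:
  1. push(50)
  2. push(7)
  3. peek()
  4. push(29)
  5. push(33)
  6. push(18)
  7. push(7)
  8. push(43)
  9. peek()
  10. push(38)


push(50) -> [50]
push(7) -> [50, 7]
peek()->7
push(29) -> [50, 7, 29]
push(33) -> [50, 7, 29, 33]
push(18) -> [50, 7, 29, 33, 18]
push(7) -> [50, 7, 29, 33, 18, 7]
push(43) -> [50, 7, 29, 33, 18, 7, 43]
peek()->43
push(38) -> [50, 7, 29, 33, 18, 7, 43, 38]

Final stack: [50, 7, 29, 33, 18, 7, 43, 38]


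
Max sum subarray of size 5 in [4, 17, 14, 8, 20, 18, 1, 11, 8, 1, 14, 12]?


[0:5]: 63
[1:6]: 77
[2:7]: 61
[3:8]: 58
[4:9]: 58
[5:10]: 39
[6:11]: 35
[7:12]: 46

Max: 77 at [1:6]


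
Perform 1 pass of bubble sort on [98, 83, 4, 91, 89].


Initial: [98, 83, 4, 91, 89]
Pass 1: [83, 4, 91, 89, 98] (4 swaps)

After 1 pass: [83, 4, 91, 89, 98]


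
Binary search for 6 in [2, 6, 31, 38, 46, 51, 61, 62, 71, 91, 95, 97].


Step 1: lo=0, hi=11, mid=5, val=51
Step 2: lo=0, hi=4, mid=2, val=31
Step 3: lo=0, hi=1, mid=0, val=2
Step 4: lo=1, hi=1, mid=1, val=6

Found at index 1


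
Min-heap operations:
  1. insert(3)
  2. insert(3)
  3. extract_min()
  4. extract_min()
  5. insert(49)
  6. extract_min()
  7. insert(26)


insert(3) -> [3]
insert(3) -> [3, 3]
extract_min()->3, [3]
extract_min()->3, []
insert(49) -> [49]
extract_min()->49, []
insert(26) -> [26]

Final heap: [26]


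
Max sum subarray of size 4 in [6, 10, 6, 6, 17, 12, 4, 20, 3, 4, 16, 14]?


[0:4]: 28
[1:5]: 39
[2:6]: 41
[3:7]: 39
[4:8]: 53
[5:9]: 39
[6:10]: 31
[7:11]: 43
[8:12]: 37

Max: 53 at [4:8]


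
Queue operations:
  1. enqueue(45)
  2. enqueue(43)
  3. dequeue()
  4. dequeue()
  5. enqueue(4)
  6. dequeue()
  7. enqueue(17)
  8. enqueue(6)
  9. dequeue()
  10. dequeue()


enqueue(45) -> [45]
enqueue(43) -> [45, 43]
dequeue()->45, [43]
dequeue()->43, []
enqueue(4) -> [4]
dequeue()->4, []
enqueue(17) -> [17]
enqueue(6) -> [17, 6]
dequeue()->17, [6]
dequeue()->6, []

Final queue: []


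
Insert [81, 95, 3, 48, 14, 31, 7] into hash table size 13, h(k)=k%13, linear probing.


Insert 81: h=3 -> slot 3
Insert 95: h=4 -> slot 4
Insert 3: h=3, 2 probes -> slot 5
Insert 48: h=9 -> slot 9
Insert 14: h=1 -> slot 1
Insert 31: h=5, 1 probes -> slot 6
Insert 7: h=7 -> slot 7

Table: [None, 14, None, 81, 95, 3, 31, 7, None, 48, None, None, None]


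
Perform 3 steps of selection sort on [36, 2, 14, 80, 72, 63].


Initial: [36, 2, 14, 80, 72, 63]
Step 1: min=2 at 1
  Swap: [2, 36, 14, 80, 72, 63]
Step 2: min=14 at 2
  Swap: [2, 14, 36, 80, 72, 63]
Step 3: min=36 at 2
  Swap: [2, 14, 36, 80, 72, 63]

After 3 steps: [2, 14, 36, 80, 72, 63]


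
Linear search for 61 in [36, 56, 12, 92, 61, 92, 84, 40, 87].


i=0: 36!=61
i=1: 56!=61
i=2: 12!=61
i=3: 92!=61
i=4: 61==61 found!

Found at 4, 5 comps


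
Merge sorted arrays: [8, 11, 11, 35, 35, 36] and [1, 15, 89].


Take 1 from B
Take 8 from A
Take 11 from A
Take 11 from A
Take 15 from B
Take 35 from A
Take 35 from A
Take 36 from A

Merged: [1, 8, 11, 11, 15, 35, 35, 36, 89]


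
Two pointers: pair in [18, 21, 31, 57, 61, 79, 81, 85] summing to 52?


lo=0(18)+hi=7(85)=103
lo=0(18)+hi=6(81)=99
lo=0(18)+hi=5(79)=97
lo=0(18)+hi=4(61)=79
lo=0(18)+hi=3(57)=75
lo=0(18)+hi=2(31)=49
lo=1(21)+hi=2(31)=52

Yes: 21+31=52


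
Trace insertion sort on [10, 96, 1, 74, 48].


Initial: [10, 96, 1, 74, 48]
Insert 96: [10, 96, 1, 74, 48]
Insert 1: [1, 10, 96, 74, 48]
Insert 74: [1, 10, 74, 96, 48]
Insert 48: [1, 10, 48, 74, 96]

Sorted: [1, 10, 48, 74, 96]


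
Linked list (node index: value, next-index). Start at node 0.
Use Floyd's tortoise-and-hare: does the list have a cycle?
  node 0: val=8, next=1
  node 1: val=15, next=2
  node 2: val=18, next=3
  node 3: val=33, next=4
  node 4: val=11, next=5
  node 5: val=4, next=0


Floyd's tortoise (slow, +1) and hare (fast, +2):
  init: slow=0, fast=0
  step 1: slow=1, fast=2
  step 2: slow=2, fast=4
  step 3: slow=3, fast=0
  step 4: slow=4, fast=2
  step 5: slow=5, fast=4
  step 6: slow=0, fast=0
  slow == fast at node 0: cycle detected

Cycle: yes


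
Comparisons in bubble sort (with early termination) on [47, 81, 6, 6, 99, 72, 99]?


Algorithm: bubble sort (with early termination)
Input: [47, 81, 6, 6, 99, 72, 99]
Sorted: [6, 6, 47, 72, 81, 99, 99]

15


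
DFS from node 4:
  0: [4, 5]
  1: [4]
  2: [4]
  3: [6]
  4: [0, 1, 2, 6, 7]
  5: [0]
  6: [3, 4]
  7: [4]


Visit 4, push [7, 6, 2, 1, 0]
Visit 0, push [5]
Visit 5, push []
Visit 1, push []
Visit 2, push []
Visit 6, push [3]
Visit 3, push []
Visit 7, push []

DFS order: [4, 0, 5, 1, 2, 6, 3, 7]


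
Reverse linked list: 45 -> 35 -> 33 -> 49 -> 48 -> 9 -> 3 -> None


Step 1: curr=45, set curr.next=prev(None) | reversed so far: 45
Step 2: curr=35, set curr.next=prev(45) | reversed so far: 35 -> 45
Step 3: curr=33, set curr.next=prev(35) | reversed so far: 33 -> 35 -> 45
Step 4: curr=49, set curr.next=prev(33) | reversed so far: 49 -> 33 -> 35 -> 45
Step 5: curr=48, set curr.next=prev(49) | reversed so far: 48 -> 49 -> 33 -> 35 -> 45
Step 6: curr=9, set curr.next=prev(48) | reversed so far: 9 -> 48 -> 49 -> 33 -> 35 -> 45
Step 7: curr=3, set curr.next=prev(9) | reversed so far: 3 -> 9 -> 48 -> 49 -> 33 -> 35 -> 45

3 -> 9 -> 48 -> 49 -> 33 -> 35 -> 45 -> None


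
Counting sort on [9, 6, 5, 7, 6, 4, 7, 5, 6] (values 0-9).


Input: [9, 6, 5, 7, 6, 4, 7, 5, 6]
Counts: [0, 0, 0, 0, 1, 2, 3, 2, 0, 1]

Sorted: [4, 5, 5, 6, 6, 6, 7, 7, 9]


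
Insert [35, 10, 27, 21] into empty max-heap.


Insert 35: [35]
Insert 10: [35, 10]
Insert 27: [35, 10, 27]
Insert 21: [35, 21, 27, 10]

Final heap: [35, 21, 27, 10]


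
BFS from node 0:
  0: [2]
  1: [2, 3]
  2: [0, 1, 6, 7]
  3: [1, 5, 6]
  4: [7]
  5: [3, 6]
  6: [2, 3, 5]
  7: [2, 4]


Visit 0, enqueue [2]
Visit 2, enqueue [1, 6, 7]
Visit 1, enqueue [3]
Visit 6, enqueue [5]
Visit 7, enqueue [4]
Visit 3, enqueue []
Visit 5, enqueue []
Visit 4, enqueue []

BFS order: [0, 2, 1, 6, 7, 3, 5, 4]


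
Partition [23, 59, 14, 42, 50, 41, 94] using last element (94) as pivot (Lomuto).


Pivot: 94
  23 <= 94: advance i (no swap)
  59 <= 94: advance i (no swap)
  14 <= 94: advance i (no swap)
  42 <= 94: advance i (no swap)
  50 <= 94: advance i (no swap)
  41 <= 94: advance i (no swap)
Place pivot at 6: [23, 59, 14, 42, 50, 41, 94]

Partitioned: [23, 59, 14, 42, 50, 41, 94]


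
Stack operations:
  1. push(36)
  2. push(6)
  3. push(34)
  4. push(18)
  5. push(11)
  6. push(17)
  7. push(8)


push(36) -> [36]
push(6) -> [36, 6]
push(34) -> [36, 6, 34]
push(18) -> [36, 6, 34, 18]
push(11) -> [36, 6, 34, 18, 11]
push(17) -> [36, 6, 34, 18, 11, 17]
push(8) -> [36, 6, 34, 18, 11, 17, 8]

Final stack: [36, 6, 34, 18, 11, 17, 8]


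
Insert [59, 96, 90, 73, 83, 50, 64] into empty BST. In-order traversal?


Insert 59: root
Insert 96: R from 59
Insert 90: R from 59 -> L from 96
Insert 73: R from 59 -> L from 96 -> L from 90
Insert 83: R from 59 -> L from 96 -> L from 90 -> R from 73
Insert 50: L from 59
Insert 64: R from 59 -> L from 96 -> L from 90 -> L from 73

In-order: [50, 59, 64, 73, 83, 90, 96]


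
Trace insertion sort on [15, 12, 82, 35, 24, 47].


Initial: [15, 12, 82, 35, 24, 47]
Insert 12: [12, 15, 82, 35, 24, 47]
Insert 82: [12, 15, 82, 35, 24, 47]
Insert 35: [12, 15, 35, 82, 24, 47]
Insert 24: [12, 15, 24, 35, 82, 47]
Insert 47: [12, 15, 24, 35, 47, 82]

Sorted: [12, 15, 24, 35, 47, 82]


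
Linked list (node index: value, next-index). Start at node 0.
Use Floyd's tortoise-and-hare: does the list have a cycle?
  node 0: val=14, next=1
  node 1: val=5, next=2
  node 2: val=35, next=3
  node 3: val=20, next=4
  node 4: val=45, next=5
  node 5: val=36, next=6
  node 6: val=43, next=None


Floyd's tortoise (slow, +1) and hare (fast, +2):
  init: slow=0, fast=0
  step 1: slow=1, fast=2
  step 2: slow=2, fast=4
  step 3: slow=3, fast=6
  step 4: fast -> None, no cycle

Cycle: no


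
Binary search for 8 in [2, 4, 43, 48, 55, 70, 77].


Step 1: lo=0, hi=6, mid=3, val=48
Step 2: lo=0, hi=2, mid=1, val=4
Step 3: lo=2, hi=2, mid=2, val=43

Not found


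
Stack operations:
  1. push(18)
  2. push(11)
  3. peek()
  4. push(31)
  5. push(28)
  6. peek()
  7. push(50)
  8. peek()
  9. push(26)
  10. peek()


push(18) -> [18]
push(11) -> [18, 11]
peek()->11
push(31) -> [18, 11, 31]
push(28) -> [18, 11, 31, 28]
peek()->28
push(50) -> [18, 11, 31, 28, 50]
peek()->50
push(26) -> [18, 11, 31, 28, 50, 26]
peek()->26

Final stack: [18, 11, 31, 28, 50, 26]


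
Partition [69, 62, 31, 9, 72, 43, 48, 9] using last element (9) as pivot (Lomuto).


Pivot: 9
  9 <= 9: swap -> [9, 62, 31, 69, 72, 43, 48, 9]
Place pivot at 1: [9, 9, 31, 69, 72, 43, 48, 62]

Partitioned: [9, 9, 31, 69, 72, 43, 48, 62]


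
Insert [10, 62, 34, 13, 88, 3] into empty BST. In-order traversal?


Insert 10: root
Insert 62: R from 10
Insert 34: R from 10 -> L from 62
Insert 13: R from 10 -> L from 62 -> L from 34
Insert 88: R from 10 -> R from 62
Insert 3: L from 10

In-order: [3, 10, 13, 34, 62, 88]


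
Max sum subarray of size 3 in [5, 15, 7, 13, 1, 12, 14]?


[0:3]: 27
[1:4]: 35
[2:5]: 21
[3:6]: 26
[4:7]: 27

Max: 35 at [1:4]


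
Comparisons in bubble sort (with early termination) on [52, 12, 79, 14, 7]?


Algorithm: bubble sort (with early termination)
Input: [52, 12, 79, 14, 7]
Sorted: [7, 12, 14, 52, 79]

10


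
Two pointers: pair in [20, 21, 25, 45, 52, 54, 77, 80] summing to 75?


lo=0(20)+hi=7(80)=100
lo=0(20)+hi=6(77)=97
lo=0(20)+hi=5(54)=74
lo=1(21)+hi=5(54)=75

Yes: 21+54=75


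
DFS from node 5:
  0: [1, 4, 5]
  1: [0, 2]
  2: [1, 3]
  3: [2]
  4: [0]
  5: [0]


Visit 5, push [0]
Visit 0, push [4, 1]
Visit 1, push [2]
Visit 2, push [3]
Visit 3, push []
Visit 4, push []

DFS order: [5, 0, 1, 2, 3, 4]


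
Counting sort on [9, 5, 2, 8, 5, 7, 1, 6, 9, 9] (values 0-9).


Input: [9, 5, 2, 8, 5, 7, 1, 6, 9, 9]
Counts: [0, 1, 1, 0, 0, 2, 1, 1, 1, 3]

Sorted: [1, 2, 5, 5, 6, 7, 8, 9, 9, 9]


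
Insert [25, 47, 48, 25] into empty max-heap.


Insert 25: [25]
Insert 47: [47, 25]
Insert 48: [48, 25, 47]
Insert 25: [48, 25, 47, 25]

Final heap: [48, 25, 47, 25]


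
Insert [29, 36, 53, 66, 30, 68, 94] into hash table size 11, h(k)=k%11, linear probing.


Insert 29: h=7 -> slot 7
Insert 36: h=3 -> slot 3
Insert 53: h=9 -> slot 9
Insert 66: h=0 -> slot 0
Insert 30: h=8 -> slot 8
Insert 68: h=2 -> slot 2
Insert 94: h=6 -> slot 6

Table: [66, None, 68, 36, None, None, 94, 29, 30, 53, None]


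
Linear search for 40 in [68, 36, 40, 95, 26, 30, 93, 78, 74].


i=0: 68!=40
i=1: 36!=40
i=2: 40==40 found!

Found at 2, 3 comps


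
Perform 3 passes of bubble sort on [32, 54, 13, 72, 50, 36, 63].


Initial: [32, 54, 13, 72, 50, 36, 63]
Pass 1: [32, 13, 54, 50, 36, 63, 72] (4 swaps)
Pass 2: [13, 32, 50, 36, 54, 63, 72] (3 swaps)
Pass 3: [13, 32, 36, 50, 54, 63, 72] (1 swaps)

After 3 passes: [13, 32, 36, 50, 54, 63, 72]


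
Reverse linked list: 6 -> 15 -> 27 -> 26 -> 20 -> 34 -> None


Step 1: curr=6, set curr.next=prev(None) | reversed so far: 6
Step 2: curr=15, set curr.next=prev(6) | reversed so far: 15 -> 6
Step 3: curr=27, set curr.next=prev(15) | reversed so far: 27 -> 15 -> 6
Step 4: curr=26, set curr.next=prev(27) | reversed so far: 26 -> 27 -> 15 -> 6
Step 5: curr=20, set curr.next=prev(26) | reversed so far: 20 -> 26 -> 27 -> 15 -> 6
Step 6: curr=34, set curr.next=prev(20) | reversed so far: 34 -> 20 -> 26 -> 27 -> 15 -> 6

34 -> 20 -> 26 -> 27 -> 15 -> 6 -> None


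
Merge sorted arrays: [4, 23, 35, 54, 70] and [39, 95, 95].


Take 4 from A
Take 23 from A
Take 35 from A
Take 39 from B
Take 54 from A
Take 70 from A

Merged: [4, 23, 35, 39, 54, 70, 95, 95]


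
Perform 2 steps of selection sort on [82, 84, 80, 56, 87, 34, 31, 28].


Initial: [82, 84, 80, 56, 87, 34, 31, 28]
Step 1: min=28 at 7
  Swap: [28, 84, 80, 56, 87, 34, 31, 82]
Step 2: min=31 at 6
  Swap: [28, 31, 80, 56, 87, 34, 84, 82]

After 2 steps: [28, 31, 80, 56, 87, 34, 84, 82]


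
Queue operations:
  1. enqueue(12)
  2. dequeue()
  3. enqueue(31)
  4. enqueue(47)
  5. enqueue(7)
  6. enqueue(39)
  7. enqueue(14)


enqueue(12) -> [12]
dequeue()->12, []
enqueue(31) -> [31]
enqueue(47) -> [31, 47]
enqueue(7) -> [31, 47, 7]
enqueue(39) -> [31, 47, 7, 39]
enqueue(14) -> [31, 47, 7, 39, 14]

Final queue: [31, 47, 7, 39, 14]


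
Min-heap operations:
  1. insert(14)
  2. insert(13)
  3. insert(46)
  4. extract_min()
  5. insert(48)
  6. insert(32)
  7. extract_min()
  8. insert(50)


insert(14) -> [14]
insert(13) -> [13, 14]
insert(46) -> [13, 14, 46]
extract_min()->13, [14, 46]
insert(48) -> [14, 46, 48]
insert(32) -> [14, 32, 48, 46]
extract_min()->14, [32, 46, 48]
insert(50) -> [32, 46, 48, 50]

Final heap: [32, 46, 48, 50]


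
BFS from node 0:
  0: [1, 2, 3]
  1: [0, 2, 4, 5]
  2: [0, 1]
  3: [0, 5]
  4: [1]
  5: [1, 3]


Visit 0, enqueue [1, 2, 3]
Visit 1, enqueue [4, 5]
Visit 2, enqueue []
Visit 3, enqueue []
Visit 4, enqueue []
Visit 5, enqueue []

BFS order: [0, 1, 2, 3, 4, 5]


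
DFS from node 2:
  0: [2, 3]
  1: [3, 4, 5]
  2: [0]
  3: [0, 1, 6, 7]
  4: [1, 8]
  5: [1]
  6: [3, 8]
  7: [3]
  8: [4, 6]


Visit 2, push [0]
Visit 0, push [3]
Visit 3, push [7, 6, 1]
Visit 1, push [5, 4]
Visit 4, push [8]
Visit 8, push [6]
Visit 6, push []
Visit 5, push []
Visit 7, push []

DFS order: [2, 0, 3, 1, 4, 8, 6, 5, 7]


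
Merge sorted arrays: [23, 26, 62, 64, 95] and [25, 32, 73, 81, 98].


Take 23 from A
Take 25 from B
Take 26 from A
Take 32 from B
Take 62 from A
Take 64 from A
Take 73 from B
Take 81 from B
Take 95 from A

Merged: [23, 25, 26, 32, 62, 64, 73, 81, 95, 98]


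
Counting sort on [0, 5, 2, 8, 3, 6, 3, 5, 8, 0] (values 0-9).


Input: [0, 5, 2, 8, 3, 6, 3, 5, 8, 0]
Counts: [2, 0, 1, 2, 0, 2, 1, 0, 2, 0]

Sorted: [0, 0, 2, 3, 3, 5, 5, 6, 8, 8]


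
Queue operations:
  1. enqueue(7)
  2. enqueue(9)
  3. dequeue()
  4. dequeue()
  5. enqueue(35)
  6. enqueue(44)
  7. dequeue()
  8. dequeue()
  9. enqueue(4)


enqueue(7) -> [7]
enqueue(9) -> [7, 9]
dequeue()->7, [9]
dequeue()->9, []
enqueue(35) -> [35]
enqueue(44) -> [35, 44]
dequeue()->35, [44]
dequeue()->44, []
enqueue(4) -> [4]

Final queue: [4]


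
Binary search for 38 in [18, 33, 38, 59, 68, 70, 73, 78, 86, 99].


Step 1: lo=0, hi=9, mid=4, val=68
Step 2: lo=0, hi=3, mid=1, val=33
Step 3: lo=2, hi=3, mid=2, val=38

Found at index 2


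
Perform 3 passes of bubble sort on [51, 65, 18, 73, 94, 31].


Initial: [51, 65, 18, 73, 94, 31]
Pass 1: [51, 18, 65, 73, 31, 94] (2 swaps)
Pass 2: [18, 51, 65, 31, 73, 94] (2 swaps)
Pass 3: [18, 51, 31, 65, 73, 94] (1 swaps)

After 3 passes: [18, 51, 31, 65, 73, 94]


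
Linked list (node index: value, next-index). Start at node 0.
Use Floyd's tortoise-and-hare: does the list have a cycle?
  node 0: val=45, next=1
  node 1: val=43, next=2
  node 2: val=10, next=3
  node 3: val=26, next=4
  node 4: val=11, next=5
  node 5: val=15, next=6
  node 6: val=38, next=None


Floyd's tortoise (slow, +1) and hare (fast, +2):
  init: slow=0, fast=0
  step 1: slow=1, fast=2
  step 2: slow=2, fast=4
  step 3: slow=3, fast=6
  step 4: fast -> None, no cycle

Cycle: no


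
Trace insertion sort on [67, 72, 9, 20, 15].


Initial: [67, 72, 9, 20, 15]
Insert 72: [67, 72, 9, 20, 15]
Insert 9: [9, 67, 72, 20, 15]
Insert 20: [9, 20, 67, 72, 15]
Insert 15: [9, 15, 20, 67, 72]

Sorted: [9, 15, 20, 67, 72]


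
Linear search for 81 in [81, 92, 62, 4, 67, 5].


i=0: 81==81 found!

Found at 0, 1 comps


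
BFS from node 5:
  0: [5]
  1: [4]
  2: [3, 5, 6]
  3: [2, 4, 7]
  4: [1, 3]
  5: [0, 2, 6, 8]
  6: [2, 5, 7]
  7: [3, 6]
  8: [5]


Visit 5, enqueue [0, 2, 6, 8]
Visit 0, enqueue []
Visit 2, enqueue [3]
Visit 6, enqueue [7]
Visit 8, enqueue []
Visit 3, enqueue [4]
Visit 7, enqueue []
Visit 4, enqueue [1]
Visit 1, enqueue []

BFS order: [5, 0, 2, 6, 8, 3, 7, 4, 1]


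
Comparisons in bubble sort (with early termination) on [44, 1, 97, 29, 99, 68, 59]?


Algorithm: bubble sort (with early termination)
Input: [44, 1, 97, 29, 99, 68, 59]
Sorted: [1, 29, 44, 59, 68, 97, 99]

18


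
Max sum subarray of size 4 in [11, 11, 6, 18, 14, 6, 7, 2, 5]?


[0:4]: 46
[1:5]: 49
[2:6]: 44
[3:7]: 45
[4:8]: 29
[5:9]: 20

Max: 49 at [1:5]


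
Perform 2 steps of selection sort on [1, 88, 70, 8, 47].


Initial: [1, 88, 70, 8, 47]
Step 1: min=1 at 0
  Swap: [1, 88, 70, 8, 47]
Step 2: min=8 at 3
  Swap: [1, 8, 70, 88, 47]

After 2 steps: [1, 8, 70, 88, 47]


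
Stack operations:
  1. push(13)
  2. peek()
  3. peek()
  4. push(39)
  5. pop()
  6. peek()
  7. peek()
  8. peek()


push(13) -> [13]
peek()->13
peek()->13
push(39) -> [13, 39]
pop()->39, [13]
peek()->13
peek()->13
peek()->13

Final stack: [13]


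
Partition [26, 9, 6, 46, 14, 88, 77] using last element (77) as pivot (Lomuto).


Pivot: 77
  26 <= 77: advance i (no swap)
  9 <= 77: advance i (no swap)
  6 <= 77: advance i (no swap)
  46 <= 77: advance i (no swap)
  14 <= 77: advance i (no swap)
Place pivot at 5: [26, 9, 6, 46, 14, 77, 88]

Partitioned: [26, 9, 6, 46, 14, 77, 88]


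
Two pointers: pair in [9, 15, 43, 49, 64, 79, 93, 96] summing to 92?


lo=0(9)+hi=7(96)=105
lo=0(9)+hi=6(93)=102
lo=0(9)+hi=5(79)=88
lo=1(15)+hi=5(79)=94
lo=1(15)+hi=4(64)=79
lo=2(43)+hi=4(64)=107
lo=2(43)+hi=3(49)=92

Yes: 43+49=92


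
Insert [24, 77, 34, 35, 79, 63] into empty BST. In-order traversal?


Insert 24: root
Insert 77: R from 24
Insert 34: R from 24 -> L from 77
Insert 35: R from 24 -> L from 77 -> R from 34
Insert 79: R from 24 -> R from 77
Insert 63: R from 24 -> L from 77 -> R from 34 -> R from 35

In-order: [24, 34, 35, 63, 77, 79]


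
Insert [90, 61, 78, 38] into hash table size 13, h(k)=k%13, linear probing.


Insert 90: h=12 -> slot 12
Insert 61: h=9 -> slot 9
Insert 78: h=0 -> slot 0
Insert 38: h=12, 2 probes -> slot 1

Table: [78, 38, None, None, None, None, None, None, None, 61, None, None, 90]


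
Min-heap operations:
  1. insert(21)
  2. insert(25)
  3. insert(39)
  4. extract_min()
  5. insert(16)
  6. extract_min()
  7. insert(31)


insert(21) -> [21]
insert(25) -> [21, 25]
insert(39) -> [21, 25, 39]
extract_min()->21, [25, 39]
insert(16) -> [16, 39, 25]
extract_min()->16, [25, 39]
insert(31) -> [25, 39, 31]

Final heap: [25, 39, 31]


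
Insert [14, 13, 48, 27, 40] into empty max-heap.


Insert 14: [14]
Insert 13: [14, 13]
Insert 48: [48, 13, 14]
Insert 27: [48, 27, 14, 13]
Insert 40: [48, 40, 14, 13, 27]

Final heap: [48, 40, 14, 13, 27]


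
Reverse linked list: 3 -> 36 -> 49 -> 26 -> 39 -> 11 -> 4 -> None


Step 1: curr=3, set curr.next=prev(None) | reversed so far: 3
Step 2: curr=36, set curr.next=prev(3) | reversed so far: 36 -> 3
Step 3: curr=49, set curr.next=prev(36) | reversed so far: 49 -> 36 -> 3
Step 4: curr=26, set curr.next=prev(49) | reversed so far: 26 -> 49 -> 36 -> 3
Step 5: curr=39, set curr.next=prev(26) | reversed so far: 39 -> 26 -> 49 -> 36 -> 3
Step 6: curr=11, set curr.next=prev(39) | reversed so far: 11 -> 39 -> 26 -> 49 -> 36 -> 3
Step 7: curr=4, set curr.next=prev(11) | reversed so far: 4 -> 11 -> 39 -> 26 -> 49 -> 36 -> 3

4 -> 11 -> 39 -> 26 -> 49 -> 36 -> 3 -> None


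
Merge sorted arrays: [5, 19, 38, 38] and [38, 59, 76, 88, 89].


Take 5 from A
Take 19 from A
Take 38 from A
Take 38 from A

Merged: [5, 19, 38, 38, 38, 59, 76, 88, 89]


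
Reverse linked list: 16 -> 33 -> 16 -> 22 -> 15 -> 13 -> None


Step 1: curr=16, set curr.next=prev(None) | reversed so far: 16
Step 2: curr=33, set curr.next=prev(16) | reversed so far: 33 -> 16
Step 3: curr=16, set curr.next=prev(33) | reversed so far: 16 -> 33 -> 16
Step 4: curr=22, set curr.next=prev(16) | reversed so far: 22 -> 16 -> 33 -> 16
Step 5: curr=15, set curr.next=prev(22) | reversed so far: 15 -> 22 -> 16 -> 33 -> 16
Step 6: curr=13, set curr.next=prev(15) | reversed so far: 13 -> 15 -> 22 -> 16 -> 33 -> 16

13 -> 15 -> 22 -> 16 -> 33 -> 16 -> None


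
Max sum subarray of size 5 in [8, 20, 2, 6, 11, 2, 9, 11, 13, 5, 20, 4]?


[0:5]: 47
[1:6]: 41
[2:7]: 30
[3:8]: 39
[4:9]: 46
[5:10]: 40
[6:11]: 58
[7:12]: 53

Max: 58 at [6:11]


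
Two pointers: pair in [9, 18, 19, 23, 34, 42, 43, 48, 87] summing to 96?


lo=0(9)+hi=8(87)=96

Yes: 9+87=96


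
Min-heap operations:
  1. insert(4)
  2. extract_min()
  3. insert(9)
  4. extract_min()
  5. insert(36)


insert(4) -> [4]
extract_min()->4, []
insert(9) -> [9]
extract_min()->9, []
insert(36) -> [36]

Final heap: [36]


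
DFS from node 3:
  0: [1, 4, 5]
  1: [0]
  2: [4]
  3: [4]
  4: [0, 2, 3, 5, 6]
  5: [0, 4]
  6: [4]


Visit 3, push [4]
Visit 4, push [6, 5, 2, 0]
Visit 0, push [5, 1]
Visit 1, push []
Visit 5, push []
Visit 2, push []
Visit 6, push []

DFS order: [3, 4, 0, 1, 5, 2, 6]


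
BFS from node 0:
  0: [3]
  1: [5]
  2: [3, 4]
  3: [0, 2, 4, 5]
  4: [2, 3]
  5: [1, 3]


Visit 0, enqueue [3]
Visit 3, enqueue [2, 4, 5]
Visit 2, enqueue []
Visit 4, enqueue []
Visit 5, enqueue [1]
Visit 1, enqueue []

BFS order: [0, 3, 2, 4, 5, 1]


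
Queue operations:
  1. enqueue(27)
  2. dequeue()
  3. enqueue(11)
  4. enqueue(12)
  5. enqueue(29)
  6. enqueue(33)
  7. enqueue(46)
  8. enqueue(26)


enqueue(27) -> [27]
dequeue()->27, []
enqueue(11) -> [11]
enqueue(12) -> [11, 12]
enqueue(29) -> [11, 12, 29]
enqueue(33) -> [11, 12, 29, 33]
enqueue(46) -> [11, 12, 29, 33, 46]
enqueue(26) -> [11, 12, 29, 33, 46, 26]

Final queue: [11, 12, 29, 33, 46, 26]


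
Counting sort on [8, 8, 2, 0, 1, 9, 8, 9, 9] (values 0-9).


Input: [8, 8, 2, 0, 1, 9, 8, 9, 9]
Counts: [1, 1, 1, 0, 0, 0, 0, 0, 3, 3]

Sorted: [0, 1, 2, 8, 8, 8, 9, 9, 9]


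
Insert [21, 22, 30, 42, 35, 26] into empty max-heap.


Insert 21: [21]
Insert 22: [22, 21]
Insert 30: [30, 21, 22]
Insert 42: [42, 30, 22, 21]
Insert 35: [42, 35, 22, 21, 30]
Insert 26: [42, 35, 26, 21, 30, 22]

Final heap: [42, 35, 26, 21, 30, 22]


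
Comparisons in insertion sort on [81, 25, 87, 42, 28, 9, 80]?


Algorithm: insertion sort
Input: [81, 25, 87, 42, 28, 9, 80]
Sorted: [9, 25, 28, 42, 80, 81, 87]

17


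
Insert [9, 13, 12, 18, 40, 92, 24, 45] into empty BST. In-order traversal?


Insert 9: root
Insert 13: R from 9
Insert 12: R from 9 -> L from 13
Insert 18: R from 9 -> R from 13
Insert 40: R from 9 -> R from 13 -> R from 18
Insert 92: R from 9 -> R from 13 -> R from 18 -> R from 40
Insert 24: R from 9 -> R from 13 -> R from 18 -> L from 40
Insert 45: R from 9 -> R from 13 -> R from 18 -> R from 40 -> L from 92

In-order: [9, 12, 13, 18, 24, 40, 45, 92]


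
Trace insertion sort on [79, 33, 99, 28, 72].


Initial: [79, 33, 99, 28, 72]
Insert 33: [33, 79, 99, 28, 72]
Insert 99: [33, 79, 99, 28, 72]
Insert 28: [28, 33, 79, 99, 72]
Insert 72: [28, 33, 72, 79, 99]

Sorted: [28, 33, 72, 79, 99]


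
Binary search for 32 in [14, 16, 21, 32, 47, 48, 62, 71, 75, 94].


Step 1: lo=0, hi=9, mid=4, val=47
Step 2: lo=0, hi=3, mid=1, val=16
Step 3: lo=2, hi=3, mid=2, val=21
Step 4: lo=3, hi=3, mid=3, val=32

Found at index 3


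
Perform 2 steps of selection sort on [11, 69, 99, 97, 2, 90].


Initial: [11, 69, 99, 97, 2, 90]
Step 1: min=2 at 4
  Swap: [2, 69, 99, 97, 11, 90]
Step 2: min=11 at 4
  Swap: [2, 11, 99, 97, 69, 90]

After 2 steps: [2, 11, 99, 97, 69, 90]


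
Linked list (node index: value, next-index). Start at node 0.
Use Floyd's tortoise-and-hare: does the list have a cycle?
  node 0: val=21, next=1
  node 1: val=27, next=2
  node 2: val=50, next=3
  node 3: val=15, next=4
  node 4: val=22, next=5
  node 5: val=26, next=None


Floyd's tortoise (slow, +1) and hare (fast, +2):
  init: slow=0, fast=0
  step 1: slow=1, fast=2
  step 2: slow=2, fast=4
  step 3: fast 4->5->None, no cycle

Cycle: no


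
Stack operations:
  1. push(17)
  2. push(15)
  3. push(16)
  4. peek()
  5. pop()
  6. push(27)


push(17) -> [17]
push(15) -> [17, 15]
push(16) -> [17, 15, 16]
peek()->16
pop()->16, [17, 15]
push(27) -> [17, 15, 27]

Final stack: [17, 15, 27]


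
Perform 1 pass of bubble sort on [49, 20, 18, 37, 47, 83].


Initial: [49, 20, 18, 37, 47, 83]
Pass 1: [20, 18, 37, 47, 49, 83] (4 swaps)

After 1 pass: [20, 18, 37, 47, 49, 83]


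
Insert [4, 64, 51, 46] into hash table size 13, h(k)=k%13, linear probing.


Insert 4: h=4 -> slot 4
Insert 64: h=12 -> slot 12
Insert 51: h=12, 1 probes -> slot 0
Insert 46: h=7 -> slot 7

Table: [51, None, None, None, 4, None, None, 46, None, None, None, None, 64]


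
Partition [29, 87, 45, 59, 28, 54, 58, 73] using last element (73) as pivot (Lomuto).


Pivot: 73
  29 <= 73: advance i (no swap)
  45 <= 73: swap -> [29, 45, 87, 59, 28, 54, 58, 73]
  59 <= 73: swap -> [29, 45, 59, 87, 28, 54, 58, 73]
  28 <= 73: swap -> [29, 45, 59, 28, 87, 54, 58, 73]
  54 <= 73: swap -> [29, 45, 59, 28, 54, 87, 58, 73]
  58 <= 73: swap -> [29, 45, 59, 28, 54, 58, 87, 73]
Place pivot at 6: [29, 45, 59, 28, 54, 58, 73, 87]

Partitioned: [29, 45, 59, 28, 54, 58, 73, 87]


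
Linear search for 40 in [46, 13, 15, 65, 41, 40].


i=0: 46!=40
i=1: 13!=40
i=2: 15!=40
i=3: 65!=40
i=4: 41!=40
i=5: 40==40 found!

Found at 5, 6 comps


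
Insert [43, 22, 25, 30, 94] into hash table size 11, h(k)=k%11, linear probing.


Insert 43: h=10 -> slot 10
Insert 22: h=0 -> slot 0
Insert 25: h=3 -> slot 3
Insert 30: h=8 -> slot 8
Insert 94: h=6 -> slot 6

Table: [22, None, None, 25, None, None, 94, None, 30, None, 43]


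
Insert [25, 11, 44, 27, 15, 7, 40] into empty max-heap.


Insert 25: [25]
Insert 11: [25, 11]
Insert 44: [44, 11, 25]
Insert 27: [44, 27, 25, 11]
Insert 15: [44, 27, 25, 11, 15]
Insert 7: [44, 27, 25, 11, 15, 7]
Insert 40: [44, 27, 40, 11, 15, 7, 25]

Final heap: [44, 27, 40, 11, 15, 7, 25]


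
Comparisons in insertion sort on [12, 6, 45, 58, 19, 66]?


Algorithm: insertion sort
Input: [12, 6, 45, 58, 19, 66]
Sorted: [6, 12, 19, 45, 58, 66]

7


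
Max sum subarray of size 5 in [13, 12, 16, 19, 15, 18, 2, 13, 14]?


[0:5]: 75
[1:6]: 80
[2:7]: 70
[3:8]: 67
[4:9]: 62

Max: 80 at [1:6]


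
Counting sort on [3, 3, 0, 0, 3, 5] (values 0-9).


Input: [3, 3, 0, 0, 3, 5]
Counts: [2, 0, 0, 3, 0, 1, 0, 0, 0, 0]

Sorted: [0, 0, 3, 3, 3, 5]


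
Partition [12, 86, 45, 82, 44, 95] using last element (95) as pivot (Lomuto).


Pivot: 95
  12 <= 95: advance i (no swap)
  86 <= 95: advance i (no swap)
  45 <= 95: advance i (no swap)
  82 <= 95: advance i (no swap)
  44 <= 95: advance i (no swap)
Place pivot at 5: [12, 86, 45, 82, 44, 95]

Partitioned: [12, 86, 45, 82, 44, 95]


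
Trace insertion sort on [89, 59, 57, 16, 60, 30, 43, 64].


Initial: [89, 59, 57, 16, 60, 30, 43, 64]
Insert 59: [59, 89, 57, 16, 60, 30, 43, 64]
Insert 57: [57, 59, 89, 16, 60, 30, 43, 64]
Insert 16: [16, 57, 59, 89, 60, 30, 43, 64]
Insert 60: [16, 57, 59, 60, 89, 30, 43, 64]
Insert 30: [16, 30, 57, 59, 60, 89, 43, 64]
Insert 43: [16, 30, 43, 57, 59, 60, 89, 64]
Insert 64: [16, 30, 43, 57, 59, 60, 64, 89]

Sorted: [16, 30, 43, 57, 59, 60, 64, 89]


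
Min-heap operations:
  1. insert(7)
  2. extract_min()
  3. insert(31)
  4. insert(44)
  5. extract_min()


insert(7) -> [7]
extract_min()->7, []
insert(31) -> [31]
insert(44) -> [31, 44]
extract_min()->31, [44]

Final heap: [44]


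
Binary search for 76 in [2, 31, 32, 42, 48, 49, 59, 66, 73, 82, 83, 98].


Step 1: lo=0, hi=11, mid=5, val=49
Step 2: lo=6, hi=11, mid=8, val=73
Step 3: lo=9, hi=11, mid=10, val=83
Step 4: lo=9, hi=9, mid=9, val=82

Not found


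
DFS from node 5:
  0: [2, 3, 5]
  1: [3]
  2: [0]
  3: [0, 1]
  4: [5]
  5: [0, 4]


Visit 5, push [4, 0]
Visit 0, push [3, 2]
Visit 2, push []
Visit 3, push [1]
Visit 1, push []
Visit 4, push []

DFS order: [5, 0, 2, 3, 1, 4]


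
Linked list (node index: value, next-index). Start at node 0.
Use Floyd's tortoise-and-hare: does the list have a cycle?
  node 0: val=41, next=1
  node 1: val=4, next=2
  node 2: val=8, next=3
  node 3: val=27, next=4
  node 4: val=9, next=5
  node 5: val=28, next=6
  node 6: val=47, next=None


Floyd's tortoise (slow, +1) and hare (fast, +2):
  init: slow=0, fast=0
  step 1: slow=1, fast=2
  step 2: slow=2, fast=4
  step 3: slow=3, fast=6
  step 4: fast -> None, no cycle

Cycle: no


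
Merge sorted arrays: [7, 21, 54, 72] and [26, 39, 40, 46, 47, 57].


Take 7 from A
Take 21 from A
Take 26 from B
Take 39 from B
Take 40 from B
Take 46 from B
Take 47 from B
Take 54 from A
Take 57 from B

Merged: [7, 21, 26, 39, 40, 46, 47, 54, 57, 72]


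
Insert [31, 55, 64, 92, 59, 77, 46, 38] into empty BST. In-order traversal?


Insert 31: root
Insert 55: R from 31
Insert 64: R from 31 -> R from 55
Insert 92: R from 31 -> R from 55 -> R from 64
Insert 59: R from 31 -> R from 55 -> L from 64
Insert 77: R from 31 -> R from 55 -> R from 64 -> L from 92
Insert 46: R from 31 -> L from 55
Insert 38: R from 31 -> L from 55 -> L from 46

In-order: [31, 38, 46, 55, 59, 64, 77, 92]


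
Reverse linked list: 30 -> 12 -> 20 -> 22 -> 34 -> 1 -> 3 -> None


Step 1: curr=30, set curr.next=prev(None) | reversed so far: 30
Step 2: curr=12, set curr.next=prev(30) | reversed so far: 12 -> 30
Step 3: curr=20, set curr.next=prev(12) | reversed so far: 20 -> 12 -> 30
Step 4: curr=22, set curr.next=prev(20) | reversed so far: 22 -> 20 -> 12 -> 30
Step 5: curr=34, set curr.next=prev(22) | reversed so far: 34 -> 22 -> 20 -> 12 -> 30
Step 6: curr=1, set curr.next=prev(34) | reversed so far: 1 -> 34 -> 22 -> 20 -> 12 -> 30
Step 7: curr=3, set curr.next=prev(1) | reversed so far: 3 -> 1 -> 34 -> 22 -> 20 -> 12 -> 30

3 -> 1 -> 34 -> 22 -> 20 -> 12 -> 30 -> None


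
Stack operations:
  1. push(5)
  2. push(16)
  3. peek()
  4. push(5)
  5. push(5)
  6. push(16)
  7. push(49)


push(5) -> [5]
push(16) -> [5, 16]
peek()->16
push(5) -> [5, 16, 5]
push(5) -> [5, 16, 5, 5]
push(16) -> [5, 16, 5, 5, 16]
push(49) -> [5, 16, 5, 5, 16, 49]

Final stack: [5, 16, 5, 5, 16, 49]


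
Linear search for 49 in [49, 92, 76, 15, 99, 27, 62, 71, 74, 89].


i=0: 49==49 found!

Found at 0, 1 comps


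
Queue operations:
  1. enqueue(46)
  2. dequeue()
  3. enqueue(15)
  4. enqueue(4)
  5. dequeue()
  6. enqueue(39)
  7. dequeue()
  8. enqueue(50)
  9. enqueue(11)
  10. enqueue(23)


enqueue(46) -> [46]
dequeue()->46, []
enqueue(15) -> [15]
enqueue(4) -> [15, 4]
dequeue()->15, [4]
enqueue(39) -> [4, 39]
dequeue()->4, [39]
enqueue(50) -> [39, 50]
enqueue(11) -> [39, 50, 11]
enqueue(23) -> [39, 50, 11, 23]

Final queue: [39, 50, 11, 23]


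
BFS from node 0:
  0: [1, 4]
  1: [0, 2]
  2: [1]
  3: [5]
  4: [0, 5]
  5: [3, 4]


Visit 0, enqueue [1, 4]
Visit 1, enqueue [2]
Visit 4, enqueue [5]
Visit 2, enqueue []
Visit 5, enqueue [3]
Visit 3, enqueue []

BFS order: [0, 1, 4, 2, 5, 3]


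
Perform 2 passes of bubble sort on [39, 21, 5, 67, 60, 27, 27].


Initial: [39, 21, 5, 67, 60, 27, 27]
Pass 1: [21, 5, 39, 60, 27, 27, 67] (5 swaps)
Pass 2: [5, 21, 39, 27, 27, 60, 67] (3 swaps)

After 2 passes: [5, 21, 39, 27, 27, 60, 67]


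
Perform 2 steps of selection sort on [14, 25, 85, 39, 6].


Initial: [14, 25, 85, 39, 6]
Step 1: min=6 at 4
  Swap: [6, 25, 85, 39, 14]
Step 2: min=14 at 4
  Swap: [6, 14, 85, 39, 25]

After 2 steps: [6, 14, 85, 39, 25]


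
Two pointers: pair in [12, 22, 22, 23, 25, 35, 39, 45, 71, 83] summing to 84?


lo=0(12)+hi=9(83)=95
lo=0(12)+hi=8(71)=83
lo=1(22)+hi=8(71)=93
lo=1(22)+hi=7(45)=67
lo=2(22)+hi=7(45)=67
lo=3(23)+hi=7(45)=68
lo=4(25)+hi=7(45)=70
lo=5(35)+hi=7(45)=80
lo=6(39)+hi=7(45)=84

Yes: 39+45=84
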